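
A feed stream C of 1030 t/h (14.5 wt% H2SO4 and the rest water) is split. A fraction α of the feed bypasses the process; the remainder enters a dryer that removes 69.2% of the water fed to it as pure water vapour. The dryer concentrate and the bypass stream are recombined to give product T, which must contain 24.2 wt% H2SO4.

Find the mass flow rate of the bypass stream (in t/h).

All 1030×0.145 = 149.35 t/h of H2SO4 reaches T, so T = 149.35/0.242 = 617.15 t/h and vapour = 412.85 t/h.
The evaporator receives (1−α)·1030 of feed at 0.855 water and removes 0.692 of that water:
0.692×0.855×(1−α)×1030 = 412.85
(1−α) = 412.85/609.41 = 0.6775;  α = 0.3225.
Bypass flow = 0.3225×1030 = 332.22 t/h.

332.2 t/h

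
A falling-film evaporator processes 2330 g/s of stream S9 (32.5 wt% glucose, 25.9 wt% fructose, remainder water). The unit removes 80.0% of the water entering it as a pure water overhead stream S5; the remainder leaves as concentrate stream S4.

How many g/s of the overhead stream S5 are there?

water entering = 2330×0.416 = 969.28 g/s; overhead removed = 0.800×969.28 = 775.42 g/s.

775.4 g/s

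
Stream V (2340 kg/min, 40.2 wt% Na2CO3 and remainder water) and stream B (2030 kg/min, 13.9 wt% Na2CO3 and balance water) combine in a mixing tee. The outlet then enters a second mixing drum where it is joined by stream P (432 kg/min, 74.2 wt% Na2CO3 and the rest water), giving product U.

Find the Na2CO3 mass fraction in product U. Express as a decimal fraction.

0.321

Overall, product flow = 4802 kg/min.
Na2CO3 in = 2340×0.402 + 2030×0.139 + 432×0.742 = 1543.4 kg/min.
Na2CO3 fraction in U = 0.321.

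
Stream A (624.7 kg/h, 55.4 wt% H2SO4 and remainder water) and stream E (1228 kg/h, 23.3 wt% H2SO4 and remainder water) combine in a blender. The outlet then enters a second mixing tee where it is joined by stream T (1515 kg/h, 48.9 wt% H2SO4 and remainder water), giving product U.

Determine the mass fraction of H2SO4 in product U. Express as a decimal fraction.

Overall, product flow = 3367.7 kg/h.
H2SO4 in = 624.7×0.554 + 1228×0.233 + 1515×0.489 = 1373 kg/h.
H2SO4 fraction in U = 0.408.

0.408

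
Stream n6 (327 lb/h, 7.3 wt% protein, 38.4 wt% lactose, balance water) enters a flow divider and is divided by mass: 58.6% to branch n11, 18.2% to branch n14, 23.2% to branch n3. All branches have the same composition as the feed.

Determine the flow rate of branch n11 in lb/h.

191.6 lb/h

Branch n11 flow = 0.586×327 = 191.62 lb/h.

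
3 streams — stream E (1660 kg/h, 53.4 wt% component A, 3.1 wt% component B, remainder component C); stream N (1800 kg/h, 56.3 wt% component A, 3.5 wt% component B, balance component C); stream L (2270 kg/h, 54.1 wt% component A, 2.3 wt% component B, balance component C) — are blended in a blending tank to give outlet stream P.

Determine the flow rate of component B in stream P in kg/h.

component B out = component B in = 1660×0.031 + 1800×0.035 + 2270×0.023 = 166.67 kg/h.

166.7 kg/h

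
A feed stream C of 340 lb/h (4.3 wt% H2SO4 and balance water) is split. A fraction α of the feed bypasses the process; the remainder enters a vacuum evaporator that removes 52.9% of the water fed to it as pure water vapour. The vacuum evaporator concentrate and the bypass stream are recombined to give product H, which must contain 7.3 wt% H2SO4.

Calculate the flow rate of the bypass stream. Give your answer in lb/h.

64 lb/h

All 340×0.043 = 14.62 lb/h of H2SO4 reaches H, so H = 14.62/0.073 = 200.27 lb/h and vapour = 139.73 lb/h.
The evaporator receives (1−α)·340 of feed at 0.957 water and removes 0.529 of that water:
0.529×0.957×(1−α)×340 = 139.73
(1−α) = 139.73/172.13 = 0.8118;  α = 0.1882.
Bypass flow = 0.1882×340 = 64 lb/h.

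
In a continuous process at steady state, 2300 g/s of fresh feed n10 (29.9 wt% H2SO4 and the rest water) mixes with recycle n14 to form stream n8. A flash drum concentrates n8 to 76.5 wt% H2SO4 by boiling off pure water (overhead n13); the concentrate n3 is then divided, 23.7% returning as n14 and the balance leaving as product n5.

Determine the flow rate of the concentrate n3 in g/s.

Overall H2SO4 balance (none leaves overhead): H2SO4 in fresh feed = H2SO4 in product, i.e. 2300×0.299 = (1−0.237)·n3·0.765.
n3 = 687.7/(0.765×0.763) = 1178.2 g/s.

1178 g/s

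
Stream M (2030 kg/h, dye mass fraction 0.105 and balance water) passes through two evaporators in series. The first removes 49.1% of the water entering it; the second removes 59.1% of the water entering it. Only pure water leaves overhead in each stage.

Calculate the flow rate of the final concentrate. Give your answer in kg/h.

591.4 kg/h

water in feed = 2030×0.895 = 1816.9 kg/h.
After stage 1: water left = (1−0.491)×1816.9 = 924.78; stream total = 1137.9 kg/h.
After stage 2: water left = (1−0.591)×924.78 = 378.23; final concentrate = 591.38 kg/h.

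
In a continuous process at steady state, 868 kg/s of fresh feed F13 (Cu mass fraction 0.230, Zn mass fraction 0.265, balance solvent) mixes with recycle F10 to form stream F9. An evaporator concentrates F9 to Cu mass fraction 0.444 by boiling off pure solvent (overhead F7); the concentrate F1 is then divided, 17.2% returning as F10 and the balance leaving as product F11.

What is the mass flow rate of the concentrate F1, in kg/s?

543 kg/s

Overall Cu balance (none leaves overhead): Cu in fresh feed = Cu in product, i.e. 868×0.230 = (1−0.172)·F1·0.444.
F1 = 199.64/(0.444×0.828) = 543.04 kg/s.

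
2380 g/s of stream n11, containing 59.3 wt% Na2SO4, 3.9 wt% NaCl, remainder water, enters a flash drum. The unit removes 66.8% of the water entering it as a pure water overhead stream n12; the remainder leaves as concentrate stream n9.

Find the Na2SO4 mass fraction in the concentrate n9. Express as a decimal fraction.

0.7863

Na2SO4 is not removed: 2380×0.593 = 1411.3 g/s of Na2SO4 enters n9.
water entering = 2380×0.368 = 875.84 g/s; overhead removed = 0.668×875.84 = 585.06 g/s.
Concentrate = 2380 − 585.06 = 1794.9 g/s.
Mass fraction = 1411.3/1794.9 = 0.7863.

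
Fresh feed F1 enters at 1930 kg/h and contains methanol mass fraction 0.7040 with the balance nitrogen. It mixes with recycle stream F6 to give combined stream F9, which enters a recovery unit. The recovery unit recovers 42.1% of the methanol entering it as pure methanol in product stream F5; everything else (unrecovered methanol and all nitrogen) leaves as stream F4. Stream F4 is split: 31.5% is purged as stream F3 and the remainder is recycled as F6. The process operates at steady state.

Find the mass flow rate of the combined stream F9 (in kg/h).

nitrogen enters only via F1 and leaves only via the purge: 1930×0.296 = 0.315×(nitrogen in F4), and the recovery unit passes all nitrogen, so nitrogen in F9 = nitrogen in F4 = 1813.6 kg/h.
methanol in F9: m_A = 1930×0.704 + (1−0.315)·(1−0.421)·m_A, so m_A = 1358.7/0.6034 = 2251.8 kg/h.
F9 = 2251.8 + 1813.6 = 4065.4 kg/h.

4065 kg/h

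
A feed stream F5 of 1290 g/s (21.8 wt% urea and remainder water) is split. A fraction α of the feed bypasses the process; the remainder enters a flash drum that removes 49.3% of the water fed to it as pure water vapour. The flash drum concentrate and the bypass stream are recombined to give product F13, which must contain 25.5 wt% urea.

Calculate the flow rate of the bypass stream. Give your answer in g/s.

804.5 g/s

All 1290×0.218 = 281.22 g/s of urea reaches F13, so F13 = 281.22/0.255 = 1102.8 g/s and vapour = 187.18 g/s.
The evaporator receives (1−α)·1290 of feed at 0.782 water and removes 0.493 of that water:
0.493×0.782×(1−α)×1290 = 187.18
(1−α) = 187.18/497.33 = 0.3764;  α = 0.6236.
Bypass flow = 0.6236×1290 = 804.49 g/s.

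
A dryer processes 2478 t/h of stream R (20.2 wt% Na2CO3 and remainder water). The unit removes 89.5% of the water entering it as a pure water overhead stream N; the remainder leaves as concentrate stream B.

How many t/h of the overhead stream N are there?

water entering = 2478×0.798 = 1977.4 t/h; overhead removed = 0.895×1977.4 = 1769.8 t/h.

1770 t/h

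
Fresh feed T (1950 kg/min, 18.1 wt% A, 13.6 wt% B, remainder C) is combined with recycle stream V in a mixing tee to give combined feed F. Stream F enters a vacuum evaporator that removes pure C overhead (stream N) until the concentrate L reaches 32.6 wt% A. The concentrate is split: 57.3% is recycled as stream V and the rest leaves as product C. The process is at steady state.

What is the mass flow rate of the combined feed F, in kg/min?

Overall A balance (none leaves overhead): A in fresh feed = A in product, i.e. 1950×0.181 = (1−0.573)·L·0.326.
L = 352.95/(0.326×0.427) = 2535.5 kg/min.
Recycle V = 0.573×2535.5 = 1452.9 kg/min.
Combined feed F = 1950 + 1452.9 = 3402.9 kg/min.

3403 kg/min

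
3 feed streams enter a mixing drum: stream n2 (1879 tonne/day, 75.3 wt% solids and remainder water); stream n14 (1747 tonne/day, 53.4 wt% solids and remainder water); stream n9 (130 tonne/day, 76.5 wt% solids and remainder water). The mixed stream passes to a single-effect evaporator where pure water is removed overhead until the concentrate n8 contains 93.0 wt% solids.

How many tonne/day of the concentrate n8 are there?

solids entering = 1879×0.753 + 1747×0.534 + 130×0.765 = 2447.2 tonne/day.
All solids reports to n8, so n8 = 2447.2/0.930 = 2631.4 tonne/day.

2631 tonne/day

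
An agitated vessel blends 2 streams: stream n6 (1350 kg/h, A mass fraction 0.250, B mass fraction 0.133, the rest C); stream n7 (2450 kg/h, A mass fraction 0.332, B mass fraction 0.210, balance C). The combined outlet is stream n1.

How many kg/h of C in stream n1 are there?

C out = C in = 1350×0.617 + 2450×0.458 = 1955.1 kg/h.

1955 kg/h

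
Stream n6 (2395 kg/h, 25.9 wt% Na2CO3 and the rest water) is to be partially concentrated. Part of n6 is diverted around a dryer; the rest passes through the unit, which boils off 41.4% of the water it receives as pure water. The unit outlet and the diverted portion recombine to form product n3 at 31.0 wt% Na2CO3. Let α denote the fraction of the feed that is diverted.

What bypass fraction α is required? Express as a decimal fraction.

0.464

All 2395×0.259 = 620.31 kg/h of Na2CO3 reaches n3, so n3 = 620.31/0.310 = 2001 kg/h and vapour = 394.02 kg/h.
The evaporator receives (1−α)·2395 of feed at 0.741 water and removes 0.414 of that water:
0.414×0.741×(1−α)×2395 = 394.02
(1−α) = 394.02/734.72 = 0.5363;  α = 0.4637.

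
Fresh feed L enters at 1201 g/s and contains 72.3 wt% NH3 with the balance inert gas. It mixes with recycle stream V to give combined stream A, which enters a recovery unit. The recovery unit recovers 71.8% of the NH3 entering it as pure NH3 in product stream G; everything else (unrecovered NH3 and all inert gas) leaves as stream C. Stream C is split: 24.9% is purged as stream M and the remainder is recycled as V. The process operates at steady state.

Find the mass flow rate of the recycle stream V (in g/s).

1237 g/s

inert gas enters only via L and leaves only via the purge: 1201×0.277 = 0.249×(inert gas in C), and the recovery unit passes all inert gas, so inert gas in A = inert gas in C = 1336.1 g/s.
NH3 in A: m_A = 1201×0.723 + (1−0.249)·(1−0.718)·m_A, so m_A = 868.32/0.7882 = 1101.6 g/s.
C = (1−0.718)×1101.6 + 1336.1 = 1646.7 g/s.
Recycle V = (1−0.249)×1646.7 = 1236.7 g/s.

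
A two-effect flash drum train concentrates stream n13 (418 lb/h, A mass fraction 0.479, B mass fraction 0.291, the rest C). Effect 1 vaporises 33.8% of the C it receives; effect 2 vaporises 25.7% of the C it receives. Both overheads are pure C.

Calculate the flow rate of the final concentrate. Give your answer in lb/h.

369.1 lb/h

C in feed = 418×0.230 = 96.14 lb/h.
After stage 1: C left = (1−0.338)×96.14 = 63.645; stream total = 385.5 lb/h.
After stage 2: C left = (1−0.257)×63.645 = 47.288; final concentrate = 369.15 lb/h.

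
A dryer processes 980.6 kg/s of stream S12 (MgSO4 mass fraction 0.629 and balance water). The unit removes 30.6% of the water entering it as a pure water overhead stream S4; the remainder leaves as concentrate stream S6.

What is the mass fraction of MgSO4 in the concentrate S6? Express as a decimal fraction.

0.710

MgSO4 is not removed: 980.6×0.629 = 616.8 kg/s of MgSO4 enters S6.
water entering = 980.6×0.371 = 363.8 kg/s; overhead removed = 0.306×363.8 = 111.32 kg/s.
Concentrate = 980.6 − 111.32 = 869.28 kg/s.
Mass fraction = 616.8/869.28 = 0.710.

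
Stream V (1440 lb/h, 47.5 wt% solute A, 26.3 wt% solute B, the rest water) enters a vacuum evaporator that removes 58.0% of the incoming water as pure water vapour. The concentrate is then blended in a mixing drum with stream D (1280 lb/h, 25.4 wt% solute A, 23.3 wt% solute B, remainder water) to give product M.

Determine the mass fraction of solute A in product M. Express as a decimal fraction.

0.403

Vapour removed = 0.580×0.262×1440 = 218.82 lb/h; concentrate = 1221.2 lb/h.
solute A reaching the mixer = 684 (from concentrate) + 1280×0.254 = 1009.1 lb/h.
Product flow = 1221.2 + 1280 = 2501.2 lb/h; solute A fraction = 0.403.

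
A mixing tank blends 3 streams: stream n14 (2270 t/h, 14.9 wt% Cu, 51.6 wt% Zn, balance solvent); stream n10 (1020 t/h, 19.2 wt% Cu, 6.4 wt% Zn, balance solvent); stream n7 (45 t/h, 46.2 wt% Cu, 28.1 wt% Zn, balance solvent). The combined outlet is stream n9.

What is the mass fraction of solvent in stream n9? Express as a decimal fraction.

Total flow out = 2270 + 1020 + 45 = 3335 t/h.
solvent in = 2270×0.335 + 1020×0.744 + 45×0.257 = 1530.9 t/h.
solvent mass fraction in n9 = 1530.9/3335 = 0.459.

0.459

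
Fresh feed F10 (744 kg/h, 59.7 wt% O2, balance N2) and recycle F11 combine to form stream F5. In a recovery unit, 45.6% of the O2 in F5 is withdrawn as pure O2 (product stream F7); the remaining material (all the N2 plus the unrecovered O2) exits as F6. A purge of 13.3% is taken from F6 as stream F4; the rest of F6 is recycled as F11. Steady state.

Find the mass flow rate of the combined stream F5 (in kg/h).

N2 enters only via F10 and leaves only via the purge: 744×0.403 = 0.133×(N2 in F6), and the recovery unit passes all N2, so N2 in F5 = N2 in F6 = 2254.4 kg/h.
O2 in F5: m_A = 744×0.597 + (1−0.133)·(1−0.456)·m_A, so m_A = 444.17/0.5284 = 840.67 kg/h.
F5 = 840.67 + 2254.4 = 3095 kg/h.

3095 kg/h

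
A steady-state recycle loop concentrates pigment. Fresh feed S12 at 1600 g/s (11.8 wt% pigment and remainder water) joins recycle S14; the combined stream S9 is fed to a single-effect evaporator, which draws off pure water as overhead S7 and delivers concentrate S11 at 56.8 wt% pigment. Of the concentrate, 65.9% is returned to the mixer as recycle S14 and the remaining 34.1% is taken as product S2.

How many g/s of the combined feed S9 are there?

2242 g/s

Overall pigment balance (none leaves overhead): pigment in fresh feed = pigment in product, i.e. 1600×0.118 = (1−0.659)·S11·0.568.
S11 = 188.8/(0.568×0.341) = 974.76 g/s.
Recycle S14 = 0.659×974.76 = 642.37 g/s.
Combined feed S9 = 1600 + 642.37 = 2242.4 g/s.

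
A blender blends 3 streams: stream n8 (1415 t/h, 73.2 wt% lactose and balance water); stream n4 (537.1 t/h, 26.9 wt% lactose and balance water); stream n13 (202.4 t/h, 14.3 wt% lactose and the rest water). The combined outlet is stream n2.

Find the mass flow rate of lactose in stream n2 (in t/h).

1209 t/h

lactose out = lactose in = 1415×0.732 + 537.1×0.269 + 202.4×0.143 = 1209.2 t/h.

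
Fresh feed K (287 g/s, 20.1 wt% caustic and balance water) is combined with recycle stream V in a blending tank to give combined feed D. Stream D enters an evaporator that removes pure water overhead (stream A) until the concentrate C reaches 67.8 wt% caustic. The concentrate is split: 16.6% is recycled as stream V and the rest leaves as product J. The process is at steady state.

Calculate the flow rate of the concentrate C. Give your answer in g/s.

102 g/s

Overall caustic balance (none leaves overhead): caustic in fresh feed = caustic in product, i.e. 287×0.201 = (1−0.166)·C·0.678.
C = 57.687/(0.678×0.834) = 102.02 g/s.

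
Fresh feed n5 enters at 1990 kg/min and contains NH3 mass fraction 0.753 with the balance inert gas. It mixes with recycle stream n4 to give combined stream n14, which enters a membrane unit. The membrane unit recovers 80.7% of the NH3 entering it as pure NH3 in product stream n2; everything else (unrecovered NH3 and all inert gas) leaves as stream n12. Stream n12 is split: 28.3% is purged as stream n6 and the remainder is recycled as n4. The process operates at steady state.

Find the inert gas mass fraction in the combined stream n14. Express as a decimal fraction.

0.500

inert gas enters only via n5 and leaves only via the purge: 1990×0.247 = 0.283×(inert gas in n12), and the membrane unit passes all inert gas, so inert gas in n14 = inert gas in n12 = 1736.9 kg/min.
NH3 in n14: m_A = 1990×0.753 + (1−0.283)·(1−0.807)·m_A, so m_A = 1498.5/0.8616 = 1739.1 kg/min.
n14 = 1739.1 + 1736.9 = 3476 kg/min.
inert gas fraction in n14 = 1736.9/3476 = 0.500.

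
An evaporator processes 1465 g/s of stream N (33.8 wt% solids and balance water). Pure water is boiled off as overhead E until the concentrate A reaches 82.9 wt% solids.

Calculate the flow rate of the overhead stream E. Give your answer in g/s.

solids is conserved: 1465×0.338 = 495.17 g/s all reports to the concentrate.
Concentrate = 495.17/(target fraction) = 597.31 g/s.
Overhead = 1465 − 597.31 = 867.69 g/s.

867.7 g/s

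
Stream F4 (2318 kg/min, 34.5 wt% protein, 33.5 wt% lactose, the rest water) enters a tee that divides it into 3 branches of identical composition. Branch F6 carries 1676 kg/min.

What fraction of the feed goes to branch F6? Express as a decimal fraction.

0.723

Fraction to F6 = 1676/2318 = 0.7230.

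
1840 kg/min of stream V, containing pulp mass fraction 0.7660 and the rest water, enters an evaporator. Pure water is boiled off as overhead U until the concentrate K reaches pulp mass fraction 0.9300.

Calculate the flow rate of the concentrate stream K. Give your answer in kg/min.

pulp is conserved: 1840×0.766 = 1409.4 kg/min all reports to the concentrate.
Concentrate = 1409.4/(target fraction) = 1515.5 kg/min.

1516 kg/min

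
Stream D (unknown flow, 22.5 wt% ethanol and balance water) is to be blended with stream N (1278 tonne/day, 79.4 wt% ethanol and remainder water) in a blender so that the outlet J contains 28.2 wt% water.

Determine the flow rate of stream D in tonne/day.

Let D be the unknown flow. Total out = 1278 + D.
water balance: 263.27 + 0.775·D = 0.282·(1278 + D)
(0.775 − 0.282)·D = 0.282×1278 − 263.27 = 97.128
D = 97.128 / 0.493 = 197.01 tonne/day

197 tonne/day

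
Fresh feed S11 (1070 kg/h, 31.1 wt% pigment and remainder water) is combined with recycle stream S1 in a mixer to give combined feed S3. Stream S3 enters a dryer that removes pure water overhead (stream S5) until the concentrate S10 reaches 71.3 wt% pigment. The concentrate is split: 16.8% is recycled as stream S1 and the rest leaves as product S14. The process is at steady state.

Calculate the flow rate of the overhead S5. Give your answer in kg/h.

603.3 kg/h

Overall pigment balance (none leaves overhead): pigment in fresh feed = pigment in product, i.e. 1070×0.311 = (1−0.168)·S10·0.713.
S10 = 332.77/(0.713×0.832) = 560.96 kg/h.
Recycle S1 = 0.168×560.96 = 94.241 kg/h.
Combined feed S3 = 1070 + 94.241 = 1164.2 kg/h.
Overhead S5 = S3 − S10 = 1164.2 − 560.96 = 603.28 kg/h.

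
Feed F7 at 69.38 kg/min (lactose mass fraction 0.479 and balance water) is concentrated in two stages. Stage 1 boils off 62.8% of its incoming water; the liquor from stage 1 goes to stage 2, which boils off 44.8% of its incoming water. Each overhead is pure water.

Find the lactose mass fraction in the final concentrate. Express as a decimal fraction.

0.817

water in feed = 69.38×0.521 = 36.147 kg/min.
After stage 1: water left = (1−0.628)×36.147 = 13.447; stream total = 46.68 kg/min.
After stage 2: water left = (1−0.448)×13.447 = 7.4226; final concentrate = 40.656 kg/min.
lactose fraction = 33.233/40.656 = 0.817.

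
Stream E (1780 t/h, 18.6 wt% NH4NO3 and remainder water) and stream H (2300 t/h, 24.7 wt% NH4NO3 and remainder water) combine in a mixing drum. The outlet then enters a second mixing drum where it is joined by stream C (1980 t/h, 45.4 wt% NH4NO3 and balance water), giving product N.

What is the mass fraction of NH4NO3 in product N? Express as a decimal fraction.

Overall, product flow = 6060 t/h.
NH4NO3 in = 1780×0.186 + 2300×0.247 + 1980×0.454 = 1798.1 t/h.
NH4NO3 fraction in N = 0.2967.

0.2967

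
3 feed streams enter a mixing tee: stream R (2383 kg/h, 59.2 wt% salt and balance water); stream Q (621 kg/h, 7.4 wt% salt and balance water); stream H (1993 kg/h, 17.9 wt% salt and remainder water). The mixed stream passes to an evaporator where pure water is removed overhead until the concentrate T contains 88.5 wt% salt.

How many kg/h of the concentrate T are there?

2049 kg/h

salt entering = 2383×0.592 + 621×0.074 + 1993×0.179 = 1813.4 kg/h.
All salt reports to T, so T = 1813.4/0.885 = 2049.1 kg/h.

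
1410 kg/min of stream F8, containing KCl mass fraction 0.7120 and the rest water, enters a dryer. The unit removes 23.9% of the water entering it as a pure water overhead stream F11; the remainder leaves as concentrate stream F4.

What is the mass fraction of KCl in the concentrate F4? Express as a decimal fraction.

0.7646

KCl is not removed: 1410×0.712 = 1003.9 kg/min of KCl enters F4.
water entering = 1410×0.288 = 406.08 kg/min; overhead removed = 0.239×406.08 = 97.053 kg/min.
Concentrate = 1410 − 97.053 = 1312.9 kg/min.
Mass fraction = 1003.9/1312.9 = 0.7646.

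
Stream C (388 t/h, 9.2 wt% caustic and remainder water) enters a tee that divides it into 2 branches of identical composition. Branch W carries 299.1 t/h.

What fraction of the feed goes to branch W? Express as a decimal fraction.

Fraction to W = 299.1/388 = 0.7709.

0.771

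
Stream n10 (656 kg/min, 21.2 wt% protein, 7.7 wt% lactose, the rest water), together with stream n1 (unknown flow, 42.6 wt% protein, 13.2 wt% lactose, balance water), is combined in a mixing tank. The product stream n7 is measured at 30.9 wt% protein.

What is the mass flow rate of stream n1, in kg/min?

Let n1 be the unknown flow. Total out = 656 + n1.
protein balance: 139.07 + 0.426·n1 = 0.309·(656 + n1)
(0.426 − 0.309)·n1 = 0.309×656 − 139.07 = 63.632
n1 = 63.632 / 0.117 = 543.86 kg/min

543.9 kg/min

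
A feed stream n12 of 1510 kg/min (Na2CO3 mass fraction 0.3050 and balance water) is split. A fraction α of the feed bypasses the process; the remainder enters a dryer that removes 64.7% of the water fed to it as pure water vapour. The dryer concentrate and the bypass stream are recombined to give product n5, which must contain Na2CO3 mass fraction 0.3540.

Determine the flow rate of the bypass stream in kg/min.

1045 kg/min

All 1510×0.305 = 460.55 kg/min of Na2CO3 reaches n5, so n5 = 460.55/0.354 = 1301 kg/min and vapour = 209.01 kg/min.
The evaporator receives (1−α)·1510 of feed at 0.695 water and removes 0.647 of that water:
0.647×0.695×(1−α)×1510 = 209.01
(1−α) = 209.01/678.99 = 0.3078;  α = 0.6922.
Bypass flow = 0.6922×1510 = 1045.2 kg/min.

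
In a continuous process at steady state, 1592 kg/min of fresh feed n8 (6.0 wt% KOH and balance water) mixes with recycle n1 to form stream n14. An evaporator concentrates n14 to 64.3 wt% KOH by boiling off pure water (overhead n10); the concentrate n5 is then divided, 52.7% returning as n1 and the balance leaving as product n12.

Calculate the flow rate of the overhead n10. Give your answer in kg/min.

1443 kg/min

Overall KOH balance (none leaves overhead): KOH in fresh feed = KOH in product, i.e. 1592×0.060 = (1−0.527)·n5·0.643.
n5 = 95.52/(0.643×0.473) = 314.07 kg/min.
Recycle n1 = 0.527×314.07 = 165.51 kg/min.
Combined feed n14 = 1592 + 165.51 = 1757.5 kg/min.
Overhead n10 = n14 − n5 = 1757.5 − 314.07 = 1443.4 kg/min.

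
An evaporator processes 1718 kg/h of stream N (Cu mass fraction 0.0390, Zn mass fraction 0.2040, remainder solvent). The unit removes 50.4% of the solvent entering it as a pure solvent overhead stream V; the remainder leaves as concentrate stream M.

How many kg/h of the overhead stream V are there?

655.5 kg/h

solvent entering = 1718×0.757 = 1300.5 kg/h; overhead removed = 0.504×1300.5 = 655.47 kg/h.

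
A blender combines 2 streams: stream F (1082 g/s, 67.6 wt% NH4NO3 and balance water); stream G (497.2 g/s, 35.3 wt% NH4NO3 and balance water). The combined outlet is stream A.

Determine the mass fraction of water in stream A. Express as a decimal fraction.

Total flow out = 1082 + 497.2 = 1579.2 g/s.
water in = 1082×0.324 + 497.2×0.647 = 672.26 g/s.
water mass fraction in A = 672.26/1579.2 = 0.426.

0.426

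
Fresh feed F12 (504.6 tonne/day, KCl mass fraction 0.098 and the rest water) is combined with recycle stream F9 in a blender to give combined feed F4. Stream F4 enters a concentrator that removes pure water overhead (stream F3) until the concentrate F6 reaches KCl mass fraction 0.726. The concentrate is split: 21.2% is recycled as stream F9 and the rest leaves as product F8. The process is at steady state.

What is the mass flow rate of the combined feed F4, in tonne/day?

522.9 tonne/day

Overall KCl balance (none leaves overhead): KCl in fresh feed = KCl in product, i.e. 504.6×0.098 = (1−0.212)·F6·0.726.
F6 = 49.451/(0.726×0.788) = 86.439 tonne/day.
Recycle F9 = 0.212×86.439 = 18.325 tonne/day.
Combined feed F4 = 504.6 + 18.325 = 522.93 tonne/day.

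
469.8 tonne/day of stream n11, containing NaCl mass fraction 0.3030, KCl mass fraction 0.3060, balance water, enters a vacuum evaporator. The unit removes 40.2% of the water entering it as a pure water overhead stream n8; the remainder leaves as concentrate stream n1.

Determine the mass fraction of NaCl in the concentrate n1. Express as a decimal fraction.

NaCl is not removed: 469.8×0.303 = 142.35 tonne/day of NaCl enters n1.
water entering = 469.8×0.391 = 183.69 tonne/day; overhead removed = 0.402×183.69 = 73.844 tonne/day.
Concentrate = 469.8 − 73.844 = 395.96 tonne/day.
Mass fraction = 142.35/395.96 = 0.3595.

0.3595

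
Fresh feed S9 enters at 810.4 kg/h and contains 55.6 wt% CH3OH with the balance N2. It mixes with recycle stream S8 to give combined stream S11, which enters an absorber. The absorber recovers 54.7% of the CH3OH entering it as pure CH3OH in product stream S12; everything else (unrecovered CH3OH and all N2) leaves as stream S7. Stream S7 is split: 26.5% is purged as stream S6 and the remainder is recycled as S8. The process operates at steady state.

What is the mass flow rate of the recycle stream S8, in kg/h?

1223 kg/h

N2 enters only via S9 and leaves only via the purge: 810.4×0.444 = 0.265×(N2 in S7), and the absorber passes all N2, so N2 in S11 = N2 in S7 = 1357.8 kg/h.
CH3OH in S11: m_A = 810.4×0.556 + (1−0.265)·(1−0.547)·m_A, so m_A = 450.58/0.6670 = 675.49 kg/h.
S7 = (1−0.547)×675.49 + 1357.8 = 1663.8 kg/h.
Recycle S8 = (1−0.265)×1663.8 = 1222.9 kg/h.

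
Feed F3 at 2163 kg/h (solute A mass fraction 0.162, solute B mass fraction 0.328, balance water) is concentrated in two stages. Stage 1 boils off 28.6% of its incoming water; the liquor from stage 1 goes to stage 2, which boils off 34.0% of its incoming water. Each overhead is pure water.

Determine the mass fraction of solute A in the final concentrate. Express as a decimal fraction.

water in feed = 2163×0.510 = 1103.1 kg/h.
After stage 1: water left = (1−0.286)×1103.1 = 787.63; stream total = 1847.5 kg/h.
After stage 2: water left = (1−0.340)×787.63 = 519.84; final concentrate = 1579.7 kg/h.
solute A fraction = 350.41/1579.7 = 0.222.

0.222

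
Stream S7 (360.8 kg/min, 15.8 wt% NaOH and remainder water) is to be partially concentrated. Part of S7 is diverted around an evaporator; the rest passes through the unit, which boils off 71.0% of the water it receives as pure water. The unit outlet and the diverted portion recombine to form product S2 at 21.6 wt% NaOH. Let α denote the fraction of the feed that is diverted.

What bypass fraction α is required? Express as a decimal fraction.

All 360.8×0.158 = 57.006 kg/min of NaOH reaches S2, so S2 = 57.006/0.216 = 263.92 kg/min and vapour = 96.881 kg/min.
The evaporator receives (1−α)·360.8 of feed at 0.842 water and removes 0.710 of that water:
0.710×0.842×(1−α)×360.8 = 96.881
(1−α) = 96.881/215.69 = 0.4492;  α = 0.5508.

0.551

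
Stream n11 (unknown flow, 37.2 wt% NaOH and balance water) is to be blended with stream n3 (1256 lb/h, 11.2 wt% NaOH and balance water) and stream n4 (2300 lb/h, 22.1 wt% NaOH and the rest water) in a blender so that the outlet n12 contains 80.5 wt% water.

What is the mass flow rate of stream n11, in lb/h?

Let n11 be the unknown flow. Total out = 3556 + n11.
water balance: 2907 + 0.628·n11 = 0.805·(3556 + n11)
(0.628 − 0.805)·n11 = 0.805×3556 − 2907 = -44.448
n11 = -44.448 / -0.177 = 251.12 lb/h

251.1 lb/h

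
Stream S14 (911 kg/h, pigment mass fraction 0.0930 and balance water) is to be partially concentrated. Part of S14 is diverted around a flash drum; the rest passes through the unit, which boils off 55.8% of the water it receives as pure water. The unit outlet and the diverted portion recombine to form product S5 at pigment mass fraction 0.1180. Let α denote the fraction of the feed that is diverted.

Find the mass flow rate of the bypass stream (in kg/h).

All 911×0.093 = 84.723 kg/h of pigment reaches S5, so S5 = 84.723/0.118 = 717.99 kg/h and vapour = 193.01 kg/h.
The evaporator receives (1−α)·911 of feed at 0.907 water and removes 0.558 of that water:
0.558×0.907×(1−α)×911 = 193.01
(1−α) = 193.01/461.06 = 0.4186;  α = 0.5814.
Bypass flow = 0.5814×911 = 529.64 kg/h.

529.6 kg/h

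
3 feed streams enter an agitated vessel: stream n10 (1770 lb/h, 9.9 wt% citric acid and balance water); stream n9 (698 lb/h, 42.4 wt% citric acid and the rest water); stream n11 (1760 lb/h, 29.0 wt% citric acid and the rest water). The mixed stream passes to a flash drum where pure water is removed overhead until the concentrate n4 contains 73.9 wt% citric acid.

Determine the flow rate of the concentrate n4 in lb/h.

1328 lb/h

citric acid entering = 1770×0.099 + 698×0.424 + 1760×0.290 = 981.58 lb/h.
All citric acid reports to n4, so n4 = 981.58/0.739 = 1328.3 lb/h.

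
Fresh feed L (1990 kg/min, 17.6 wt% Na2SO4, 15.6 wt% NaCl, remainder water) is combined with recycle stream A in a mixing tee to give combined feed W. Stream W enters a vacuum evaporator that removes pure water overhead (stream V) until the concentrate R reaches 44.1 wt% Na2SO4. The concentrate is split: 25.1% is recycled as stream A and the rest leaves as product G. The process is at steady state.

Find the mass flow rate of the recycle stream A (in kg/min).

266.1 kg/min

Overall Na2SO4 balance (none leaves overhead): Na2SO4 in fresh feed = Na2SO4 in product, i.e. 1990×0.176 = (1−0.251)·R·0.441.
R = 350.24/(0.441×0.749) = 1060.3 kg/min.
Recycle A = 0.251×1060.3 = 266.15 kg/min.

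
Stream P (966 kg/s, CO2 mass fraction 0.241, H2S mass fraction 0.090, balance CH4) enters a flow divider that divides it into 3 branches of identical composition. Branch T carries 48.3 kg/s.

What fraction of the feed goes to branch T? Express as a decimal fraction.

Fraction to T = 48.3/966 = 0.0500.

0.050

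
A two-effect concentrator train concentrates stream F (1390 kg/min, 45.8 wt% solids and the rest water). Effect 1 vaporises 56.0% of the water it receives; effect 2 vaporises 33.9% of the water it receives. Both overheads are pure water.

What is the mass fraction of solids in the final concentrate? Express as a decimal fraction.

0.744

water in feed = 1390×0.542 = 753.38 kg/min.
After stage 1: water left = (1−0.560)×753.38 = 331.49; stream total = 968.11 kg/min.
After stage 2: water left = (1−0.339)×331.49 = 219.11; final concentrate = 855.73 kg/min.
solids fraction = 636.62/855.73 = 0.744.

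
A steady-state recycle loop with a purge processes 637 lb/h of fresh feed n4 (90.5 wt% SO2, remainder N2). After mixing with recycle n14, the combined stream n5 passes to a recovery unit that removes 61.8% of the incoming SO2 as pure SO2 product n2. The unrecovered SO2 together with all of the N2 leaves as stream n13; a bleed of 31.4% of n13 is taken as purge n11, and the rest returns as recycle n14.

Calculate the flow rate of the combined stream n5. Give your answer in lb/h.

N2 enters only via n4 and leaves only via the purge: 637×0.095 = 0.314×(N2 in n13), and the recovery unit passes all N2, so N2 in n5 = N2 in n13 = 192.72 lb/h.
SO2 in n5: m_A = 637×0.905 + (1−0.314)·(1−0.618)·m_A, so m_A = 576.49/0.7379 = 781.2 lb/h.
n5 = 781.2 + 192.72 = 973.92 lb/h.

973.9 lb/h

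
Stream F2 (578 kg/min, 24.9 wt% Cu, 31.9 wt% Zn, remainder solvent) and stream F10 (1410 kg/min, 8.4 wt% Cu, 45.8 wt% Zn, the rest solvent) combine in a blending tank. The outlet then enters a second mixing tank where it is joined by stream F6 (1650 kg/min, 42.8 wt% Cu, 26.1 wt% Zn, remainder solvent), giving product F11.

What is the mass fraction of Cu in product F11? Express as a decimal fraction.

0.266

Overall, product flow = 3638 kg/min.
Cu in = 578×0.249 + 1410×0.084 + 1650×0.428 = 968.56 kg/min.
Cu fraction in F11 = 0.266.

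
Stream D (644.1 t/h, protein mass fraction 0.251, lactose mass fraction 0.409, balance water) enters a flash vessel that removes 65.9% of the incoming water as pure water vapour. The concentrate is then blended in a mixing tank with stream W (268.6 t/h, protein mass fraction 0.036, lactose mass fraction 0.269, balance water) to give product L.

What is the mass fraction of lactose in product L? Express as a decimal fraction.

0.437

Vapour removed = 0.659×0.340×644.1 = 144.32 t/h; concentrate = 499.78 t/h.
lactose reaching the mixer = 263.44 (from concentrate) + 268.6×0.269 = 335.69 t/h.
Product flow = 499.78 + 268.6 = 768.38 t/h; lactose fraction = 0.437.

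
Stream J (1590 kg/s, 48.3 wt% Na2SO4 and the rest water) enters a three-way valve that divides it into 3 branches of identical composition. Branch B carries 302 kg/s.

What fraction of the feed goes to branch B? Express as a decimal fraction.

0.190

Fraction to B = 302/1590 = 0.1899.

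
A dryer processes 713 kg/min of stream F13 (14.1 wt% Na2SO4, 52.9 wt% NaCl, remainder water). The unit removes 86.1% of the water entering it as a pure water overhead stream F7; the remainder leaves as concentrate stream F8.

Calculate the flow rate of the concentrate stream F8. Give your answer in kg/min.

510.4 kg/min

water entering = 713×0.330 = 235.29 kg/min; overhead removed = 0.861×235.29 = 202.58 kg/min.
Concentrate = 713 − 202.58 = 510.42 kg/min.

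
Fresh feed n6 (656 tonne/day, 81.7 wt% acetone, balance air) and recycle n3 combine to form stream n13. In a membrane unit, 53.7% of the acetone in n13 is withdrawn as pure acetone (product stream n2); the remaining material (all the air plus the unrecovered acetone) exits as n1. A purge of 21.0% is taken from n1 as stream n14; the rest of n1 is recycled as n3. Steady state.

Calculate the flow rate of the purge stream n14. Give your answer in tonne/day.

air enters only via n6 and leaves only via the purge: 656×0.183 = 0.210×(air in n1), and the membrane unit passes all air, so air in n13 = air in n1 = 571.66 tonne/day.
acetone in n13: m_A = 656×0.817 + (1−0.210)·(1−0.537)·m_A, so m_A = 535.95/0.6342 = 845.04 tonne/day.
n1 = (1−0.537)×845.04 + 571.66 = 962.91 tonne/day.
Purge n14 = 0.210×962.91 = 202.21 tonne/day.

202.2 tonne/day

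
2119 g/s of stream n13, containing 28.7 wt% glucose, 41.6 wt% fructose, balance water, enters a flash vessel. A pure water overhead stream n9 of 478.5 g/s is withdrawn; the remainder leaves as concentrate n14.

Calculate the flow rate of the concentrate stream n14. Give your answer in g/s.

Concentrate = 2119 − 478.5 = 1640.5 g/s.

1640 g/s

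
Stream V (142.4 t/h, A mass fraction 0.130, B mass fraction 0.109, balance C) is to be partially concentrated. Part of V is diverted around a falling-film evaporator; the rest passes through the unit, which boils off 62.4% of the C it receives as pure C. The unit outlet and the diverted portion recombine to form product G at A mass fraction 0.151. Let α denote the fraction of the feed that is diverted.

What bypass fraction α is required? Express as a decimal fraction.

0.707

All 142.4×0.130 = 18.512 t/h of A reaches G, so G = 18.512/0.151 = 122.6 t/h and vapour = 19.804 t/h.
The evaporator receives (1−α)·142.4 of feed at 0.761 C and removes 0.624 of that C:
0.624×0.761×(1−α)×142.4 = 19.804
(1−α) = 19.804/67.621 = 0.2929;  α = 0.7071.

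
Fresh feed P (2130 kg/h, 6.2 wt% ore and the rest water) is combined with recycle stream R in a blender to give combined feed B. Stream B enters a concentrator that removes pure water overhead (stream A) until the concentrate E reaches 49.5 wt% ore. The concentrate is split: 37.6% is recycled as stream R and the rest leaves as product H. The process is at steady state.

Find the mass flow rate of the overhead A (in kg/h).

1863 kg/h

Overall ore balance (none leaves overhead): ore in fresh feed = ore in product, i.e. 2130×0.062 = (1−0.376)·E·0.495.
E = 132.06/(0.495×0.624) = 427.54 kg/h.
Recycle R = 0.376×427.54 = 160.76 kg/h.
Combined feed B = 2130 + 160.76 = 2290.8 kg/h.
Overhead A = B − E = 2290.8 − 427.54 = 1863.2 kg/h.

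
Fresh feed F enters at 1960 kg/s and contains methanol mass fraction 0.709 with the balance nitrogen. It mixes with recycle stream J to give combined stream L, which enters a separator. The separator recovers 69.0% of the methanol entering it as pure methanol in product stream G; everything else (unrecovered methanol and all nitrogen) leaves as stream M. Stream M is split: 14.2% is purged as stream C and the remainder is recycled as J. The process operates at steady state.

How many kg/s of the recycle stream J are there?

nitrogen enters only via F and leaves only via the purge: 1960×0.291 = 0.142×(nitrogen in M), and the separator passes all nitrogen, so nitrogen in L = nitrogen in M = 4016.6 kg/s.
methanol in L: m_A = 1960×0.709 + (1−0.142)·(1−0.690)·m_A, so m_A = 1389.6/0.7340 = 1893.2 kg/s.
M = (1−0.690)×1893.2 + 4016.6 = 4603.5 kg/s.
Recycle J = (1−0.142)×4603.5 = 3949.8 kg/s.

3950 kg/s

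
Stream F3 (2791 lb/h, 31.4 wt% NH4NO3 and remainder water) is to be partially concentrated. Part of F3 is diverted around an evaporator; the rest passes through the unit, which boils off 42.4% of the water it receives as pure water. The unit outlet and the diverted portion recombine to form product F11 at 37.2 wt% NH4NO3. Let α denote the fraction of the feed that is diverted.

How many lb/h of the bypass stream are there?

All 2791×0.314 = 876.37 lb/h of NH4NO3 reaches F11, so F11 = 876.37/0.372 = 2355.8 lb/h and vapour = 435.16 lb/h.
The evaporator receives (1−α)·2791 of feed at 0.686 water and removes 0.424 of that water:
0.424×0.686×(1−α)×2791 = 435.16
(1−α) = 435.16/811.8 = 0.5360;  α = 0.4640.
Bypass flow = 0.4640×2791 = 1294.9 lb/h.

1295 lb/h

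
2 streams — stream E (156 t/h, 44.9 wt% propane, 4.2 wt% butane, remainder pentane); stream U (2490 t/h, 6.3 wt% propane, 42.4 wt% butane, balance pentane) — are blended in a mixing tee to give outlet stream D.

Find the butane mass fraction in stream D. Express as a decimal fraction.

Total flow out = 156 + 2490 = 2646 t/h.
butane in = 156×0.042 + 2490×0.424 = 1062.3 t/h.
butane mass fraction in D = 1062.3/2646 = 0.4015.

0.4015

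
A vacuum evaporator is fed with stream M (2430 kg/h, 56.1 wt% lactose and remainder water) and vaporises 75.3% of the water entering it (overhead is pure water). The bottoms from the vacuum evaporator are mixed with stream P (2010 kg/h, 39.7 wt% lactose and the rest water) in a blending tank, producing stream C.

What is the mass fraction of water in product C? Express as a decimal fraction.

Vapour removed = 0.753×0.439×2430 = 803.28 kg/h; concentrate = 1626.7 kg/h.
water reaching the mixer = 263.49 (from concentrate) + 2010×0.603 = 1475.5 kg/h.
Product flow = 1626.7 + 2010 = 3636.7 kg/h; water fraction = 0.406.

0.406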